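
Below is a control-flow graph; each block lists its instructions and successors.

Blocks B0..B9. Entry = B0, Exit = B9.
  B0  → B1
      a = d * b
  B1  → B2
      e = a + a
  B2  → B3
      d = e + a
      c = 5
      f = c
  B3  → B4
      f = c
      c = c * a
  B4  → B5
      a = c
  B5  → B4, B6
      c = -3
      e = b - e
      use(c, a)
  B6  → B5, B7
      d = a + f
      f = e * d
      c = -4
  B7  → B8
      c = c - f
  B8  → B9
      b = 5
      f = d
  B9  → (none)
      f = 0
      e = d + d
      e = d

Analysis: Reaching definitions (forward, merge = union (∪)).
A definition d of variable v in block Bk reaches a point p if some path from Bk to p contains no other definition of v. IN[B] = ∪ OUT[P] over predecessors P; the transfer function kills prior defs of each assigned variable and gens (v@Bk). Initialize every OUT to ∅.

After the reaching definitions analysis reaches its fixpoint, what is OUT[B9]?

Answer: {a@B4, b@B8, c@B7, d@B6, e@B9, f@B9}

Trace:
Converged values:
  B0:   IN={}   OUT={a@B0}
  B1:   IN={a@B0}   OUT={a@B0, e@B1}
  B2:   IN={a@B0, e@B1}   OUT={a@B0, c@B2, d@B2, e@B1, f@B2}
  B3:   IN={a@B0, c@B2, d@B2, e@B1, f@B2}   OUT={a@B0, c@B3, d@B2, e@B1, f@B3}
  B4:   IN={a@B0, a@B4, c@B3, c@B5, d@B2, d@B6, e@B1, e@B5, f@B3, f@B6}   OUT={a@B4, c@B3, c@B5, d@B2, d@B6, e@B1, e@B5, f@B3, f@B6}
  B5:   IN={a@B4, c@B3, c@B5, c@B6, d@B2, d@B6, e@B1, e@B5, f@B3, f@B6}   OUT={a@B4, c@B5, d@B2, d@B6, e@B5, f@B3, f@B6}
  B6:   IN={a@B4, c@B5, d@B2, d@B6, e@B5, f@B3, f@B6}   OUT={a@B4, c@B6, d@B6, e@B5, f@B6}
  B7:   IN={a@B4, c@B6, d@B6, e@B5, f@B6}   OUT={a@B4, c@B7, d@B6, e@B5, f@B6}
  B8:   IN={a@B4, c@B7, d@B6, e@B5, f@B6}   OUT={a@B4, b@B8, c@B7, d@B6, e@B5, f@B8}
  B9:   IN={a@B4, b@B8, c@B7, d@B6, e@B5, f@B8}   OUT={a@B4, b@B8, c@B7, d@B6, e@B9, f@B9}

Merge at B9: IN[B9] = OUT[B8] = {a@B4, b@B8, c@B7, d@B6, e@B5, f@B8}
Applying B9's transfer function to that IN value gives OUT[B9] (row B9 above).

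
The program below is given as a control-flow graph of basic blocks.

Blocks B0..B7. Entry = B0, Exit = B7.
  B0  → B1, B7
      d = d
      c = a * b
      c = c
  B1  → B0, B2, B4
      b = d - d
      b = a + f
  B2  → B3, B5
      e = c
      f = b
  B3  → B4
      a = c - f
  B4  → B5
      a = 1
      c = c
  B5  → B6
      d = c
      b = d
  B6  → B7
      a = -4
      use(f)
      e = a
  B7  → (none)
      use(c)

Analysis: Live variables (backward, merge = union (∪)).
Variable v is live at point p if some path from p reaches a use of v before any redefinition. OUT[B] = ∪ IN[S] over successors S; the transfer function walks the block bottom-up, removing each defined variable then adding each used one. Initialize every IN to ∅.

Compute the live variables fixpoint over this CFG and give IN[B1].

Per-block solution:
  B0: | IN={a, b, d, f} | OUT={a, c, d, f}
  B1: | IN={a, c, d, f} | OUT={a, b, c, d, f}
  B2: | IN={b, c} | OUT={c, f}
  B3: | IN={c, f} | OUT={c, f}
  B4: | IN={c, f} | OUT={c, f}
  B5: | IN={c, f} | OUT={c, f}
  B6: | IN={c, f} | OUT={c}
  B7: | IN={c} | OUT={}

Merge at B1: OUT[B1] = IN[B0] ⊔ IN[B2] ⊔ IN[B4] = {a, b, c, d, f}
Applying B1's transfer function to that OUT value gives IN[B1] (row B1 above).

Answer: {a, c, d, f}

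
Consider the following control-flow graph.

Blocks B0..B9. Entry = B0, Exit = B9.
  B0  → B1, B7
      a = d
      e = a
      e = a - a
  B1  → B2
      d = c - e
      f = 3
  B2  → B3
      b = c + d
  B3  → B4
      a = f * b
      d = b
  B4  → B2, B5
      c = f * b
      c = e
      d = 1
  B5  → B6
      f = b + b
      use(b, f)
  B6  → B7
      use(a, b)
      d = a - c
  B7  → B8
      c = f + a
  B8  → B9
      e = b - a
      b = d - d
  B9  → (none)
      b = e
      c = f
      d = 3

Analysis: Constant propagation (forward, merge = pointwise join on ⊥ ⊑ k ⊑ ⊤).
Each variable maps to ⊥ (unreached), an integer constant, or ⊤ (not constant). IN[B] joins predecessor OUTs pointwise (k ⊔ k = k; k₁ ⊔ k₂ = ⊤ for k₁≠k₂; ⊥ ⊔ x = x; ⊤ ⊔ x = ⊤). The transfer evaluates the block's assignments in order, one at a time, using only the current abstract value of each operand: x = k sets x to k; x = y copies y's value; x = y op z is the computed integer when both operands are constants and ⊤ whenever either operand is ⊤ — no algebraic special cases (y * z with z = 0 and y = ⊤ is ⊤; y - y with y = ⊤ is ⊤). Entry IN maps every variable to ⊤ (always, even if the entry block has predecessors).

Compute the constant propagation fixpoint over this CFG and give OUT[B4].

Fixpoint table:
  B0:   IN=(all ⊤)   OUT=(all ⊤)
  B1:   IN=(all ⊤)   OUT={f:3; rest ⊤}
  B2:   IN={f:3; rest ⊤}   OUT={f:3; rest ⊤}
  B3:   IN={f:3; rest ⊤}   OUT={f:3; rest ⊤}
  B4:   IN={f:3; rest ⊤}   OUT={d:1, f:3; rest ⊤}
  B5:   IN={d:1, f:3; rest ⊤}   OUT={d:1; rest ⊤}
  B6:   IN={d:1; rest ⊤}   OUT=(all ⊤)
  B7:   IN=(all ⊤)   OUT=(all ⊤)
  B8:   IN=(all ⊤)   OUT=(all ⊤)
  B9:   IN=(all ⊤)   OUT={d:3; rest ⊤}

Merge at B4: IN[B4] = OUT[B3] = {a: ⊤, b: ⊤, c: ⊤, d: ⊤, e: ⊤, f: 3}
Applying B4's transfer function to that IN value gives OUT[B4] (row B4 above).

Answer: {a: ⊤, b: ⊤, c: ⊤, d: 1, e: ⊤, f: 3}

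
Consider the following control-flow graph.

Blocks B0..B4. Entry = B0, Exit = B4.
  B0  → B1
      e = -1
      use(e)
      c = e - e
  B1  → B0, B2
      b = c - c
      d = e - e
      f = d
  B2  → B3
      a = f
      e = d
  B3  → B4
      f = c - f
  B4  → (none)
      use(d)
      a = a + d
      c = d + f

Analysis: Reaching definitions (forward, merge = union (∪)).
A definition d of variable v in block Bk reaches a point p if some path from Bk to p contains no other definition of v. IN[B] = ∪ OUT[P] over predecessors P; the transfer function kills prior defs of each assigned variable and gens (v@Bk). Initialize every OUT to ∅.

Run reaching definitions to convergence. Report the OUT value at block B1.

Per-block solution:
  B0: | IN={b@B1, c@B0, d@B1, e@B0, f@B1} | OUT={b@B1, c@B0, d@B1, e@B0, f@B1}
  B1: | IN={b@B1, c@B0, d@B1, e@B0, f@B1} | OUT={b@B1, c@B0, d@B1, e@B0, f@B1}
  B2: | IN={b@B1, c@B0, d@B1, e@B0, f@B1} | OUT={a@B2, b@B1, c@B0, d@B1, e@B2, f@B1}
  B3: | IN={a@B2, b@B1, c@B0, d@B1, e@B2, f@B1} | OUT={a@B2, b@B1, c@B0, d@B1, e@B2, f@B3}
  B4: | IN={a@B2, b@B1, c@B0, d@B1, e@B2, f@B3} | OUT={a@B4, b@B1, c@B4, d@B1, e@B2, f@B3}

Merge at B1: IN[B1] = OUT[B0] = {b@B1, c@B0, d@B1, e@B0, f@B1}
Applying B1's transfer function to that IN value gives OUT[B1] (row B1 above).

Answer: {b@B1, c@B0, d@B1, e@B0, f@B1}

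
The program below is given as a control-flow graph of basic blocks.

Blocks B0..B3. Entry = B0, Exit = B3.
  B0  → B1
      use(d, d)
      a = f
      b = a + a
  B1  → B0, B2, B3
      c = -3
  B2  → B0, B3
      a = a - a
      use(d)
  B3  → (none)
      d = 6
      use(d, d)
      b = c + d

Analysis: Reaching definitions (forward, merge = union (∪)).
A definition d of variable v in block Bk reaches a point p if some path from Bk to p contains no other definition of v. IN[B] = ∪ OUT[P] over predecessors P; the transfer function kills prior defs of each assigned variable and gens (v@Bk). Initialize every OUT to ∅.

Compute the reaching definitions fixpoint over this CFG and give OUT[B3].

Answer: {a@B0, a@B2, b@B3, c@B1, d@B3}

Working:
Per-block solution:
  B0: | IN={a@B0, a@B2, b@B0, c@B1} | OUT={a@B0, b@B0, c@B1}
  B1: | IN={a@B0, b@B0, c@B1} | OUT={a@B0, b@B0, c@B1}
  B2: | IN={a@B0, b@B0, c@B1} | OUT={a@B2, b@B0, c@B1}
  B3: | IN={a@B0, a@B2, b@B0, c@B1} | OUT={a@B0, a@B2, b@B3, c@B1, d@B3}

Merge at B3: IN[B3] = OUT[B1] ⊔ OUT[B2] = {a@B0, a@B2, b@B0, c@B1}
Applying B3's transfer function to that IN value gives OUT[B3] (row B3 above).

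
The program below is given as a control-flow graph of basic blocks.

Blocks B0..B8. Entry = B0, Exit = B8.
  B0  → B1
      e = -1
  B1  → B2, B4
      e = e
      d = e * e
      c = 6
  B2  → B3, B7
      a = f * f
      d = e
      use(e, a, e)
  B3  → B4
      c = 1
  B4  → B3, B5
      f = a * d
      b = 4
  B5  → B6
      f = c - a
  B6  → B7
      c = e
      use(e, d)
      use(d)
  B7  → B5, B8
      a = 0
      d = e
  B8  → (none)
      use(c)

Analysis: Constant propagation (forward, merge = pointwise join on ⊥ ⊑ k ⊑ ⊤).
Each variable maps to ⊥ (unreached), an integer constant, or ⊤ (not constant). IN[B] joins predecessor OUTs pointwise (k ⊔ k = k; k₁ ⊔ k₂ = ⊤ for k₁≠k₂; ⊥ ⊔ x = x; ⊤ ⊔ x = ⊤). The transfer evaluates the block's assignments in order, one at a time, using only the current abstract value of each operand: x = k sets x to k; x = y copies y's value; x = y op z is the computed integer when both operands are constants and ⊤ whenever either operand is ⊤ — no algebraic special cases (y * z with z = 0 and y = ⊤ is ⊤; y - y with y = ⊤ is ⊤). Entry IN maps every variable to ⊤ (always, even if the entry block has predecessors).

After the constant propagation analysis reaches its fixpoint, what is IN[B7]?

Answer: {a: ⊤, b: ⊤, c: ⊤, d: ⊤, e: -1, f: ⊤}

Trace:
Per-block solution:
  B0: | IN=(all ⊤) | OUT={e:-1; rest ⊤}
  B1: | IN={e:-1; rest ⊤} | OUT={c:6, d:1, e:-1; rest ⊤}
  B2: | IN={c:6, d:1, e:-1; rest ⊤} | OUT={c:6, d:-1, e:-1; rest ⊤}
  B3: | IN={e:-1; rest ⊤} | OUT={c:1, e:-1; rest ⊤}
  B4: | IN={e:-1; rest ⊤} | OUT={b:4, e:-1; rest ⊤}
  B5: | IN={e:-1; rest ⊤} | OUT={e:-1; rest ⊤}
  B6: | IN={e:-1; rest ⊤} | OUT={c:-1, e:-1; rest ⊤}
  B7: | IN={e:-1; rest ⊤} | OUT={a:0, d:-1, e:-1; rest ⊤}
  B8: | IN={a:0, d:-1, e:-1; rest ⊤} | OUT={a:0, d:-1, e:-1; rest ⊤}

Merge at B7: IN[B7] = OUT[B2] ⊔ OUT[B6] = {a: ⊤, b: ⊤, c: ⊤, d: ⊤, e: -1, f: ⊤}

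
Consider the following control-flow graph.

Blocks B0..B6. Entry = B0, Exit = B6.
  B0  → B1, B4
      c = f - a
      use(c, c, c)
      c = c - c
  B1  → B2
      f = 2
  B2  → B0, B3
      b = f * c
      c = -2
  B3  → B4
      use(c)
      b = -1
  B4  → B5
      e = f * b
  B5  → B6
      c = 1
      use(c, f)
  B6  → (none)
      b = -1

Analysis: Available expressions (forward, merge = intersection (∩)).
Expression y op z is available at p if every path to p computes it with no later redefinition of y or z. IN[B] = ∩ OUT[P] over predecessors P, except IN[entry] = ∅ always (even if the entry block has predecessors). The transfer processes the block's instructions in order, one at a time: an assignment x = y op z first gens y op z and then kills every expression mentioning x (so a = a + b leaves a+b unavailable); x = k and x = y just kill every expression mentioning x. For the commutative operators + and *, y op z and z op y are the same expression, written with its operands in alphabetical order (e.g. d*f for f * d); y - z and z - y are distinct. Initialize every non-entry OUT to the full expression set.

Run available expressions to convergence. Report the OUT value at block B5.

Answer: {b*f}

Working:
Per-block solution:
  B0:   IN={}   OUT={f-a}
  B1:   IN={f-a}   OUT={}
  B2:   IN={}   OUT={}
  B3:   IN={}   OUT={}
  B4:   IN={}   OUT={b*f}
  B5:   IN={b*f}   OUT={b*f}
  B6:   IN={b*f}   OUT={}

Merge at B5: IN[B5] = OUT[B4] = {b*f}
Applying B5's transfer function to that IN value gives OUT[B5] (row B5 above).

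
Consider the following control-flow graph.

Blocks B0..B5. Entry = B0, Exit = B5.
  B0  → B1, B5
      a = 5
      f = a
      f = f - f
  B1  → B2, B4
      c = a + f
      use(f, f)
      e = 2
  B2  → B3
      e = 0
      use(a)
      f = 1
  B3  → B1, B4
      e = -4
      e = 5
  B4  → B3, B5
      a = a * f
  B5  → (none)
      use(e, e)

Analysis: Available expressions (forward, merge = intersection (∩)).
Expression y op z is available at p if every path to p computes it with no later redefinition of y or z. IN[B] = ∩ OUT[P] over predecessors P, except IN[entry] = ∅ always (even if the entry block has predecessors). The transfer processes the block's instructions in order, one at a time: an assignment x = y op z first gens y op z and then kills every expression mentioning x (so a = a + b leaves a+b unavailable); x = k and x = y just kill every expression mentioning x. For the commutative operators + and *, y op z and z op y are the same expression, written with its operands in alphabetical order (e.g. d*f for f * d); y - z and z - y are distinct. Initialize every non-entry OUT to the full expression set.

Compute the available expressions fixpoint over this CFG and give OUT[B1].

Fixpoint table:
  B0:   IN={}   OUT={}
  B1:   IN={}   OUT={a+f}
  B2:   IN={a+f}   OUT={}
  B3:   IN={}   OUT={}
  B4:   IN={}   OUT={}
  B5:   IN={}   OUT={}

Merge at B1: IN[B1] = OUT[B0] ∩ OUT[B3] = {}
Applying B1's transfer function to that IN value gives OUT[B1] (row B1 above).

Answer: {a+f}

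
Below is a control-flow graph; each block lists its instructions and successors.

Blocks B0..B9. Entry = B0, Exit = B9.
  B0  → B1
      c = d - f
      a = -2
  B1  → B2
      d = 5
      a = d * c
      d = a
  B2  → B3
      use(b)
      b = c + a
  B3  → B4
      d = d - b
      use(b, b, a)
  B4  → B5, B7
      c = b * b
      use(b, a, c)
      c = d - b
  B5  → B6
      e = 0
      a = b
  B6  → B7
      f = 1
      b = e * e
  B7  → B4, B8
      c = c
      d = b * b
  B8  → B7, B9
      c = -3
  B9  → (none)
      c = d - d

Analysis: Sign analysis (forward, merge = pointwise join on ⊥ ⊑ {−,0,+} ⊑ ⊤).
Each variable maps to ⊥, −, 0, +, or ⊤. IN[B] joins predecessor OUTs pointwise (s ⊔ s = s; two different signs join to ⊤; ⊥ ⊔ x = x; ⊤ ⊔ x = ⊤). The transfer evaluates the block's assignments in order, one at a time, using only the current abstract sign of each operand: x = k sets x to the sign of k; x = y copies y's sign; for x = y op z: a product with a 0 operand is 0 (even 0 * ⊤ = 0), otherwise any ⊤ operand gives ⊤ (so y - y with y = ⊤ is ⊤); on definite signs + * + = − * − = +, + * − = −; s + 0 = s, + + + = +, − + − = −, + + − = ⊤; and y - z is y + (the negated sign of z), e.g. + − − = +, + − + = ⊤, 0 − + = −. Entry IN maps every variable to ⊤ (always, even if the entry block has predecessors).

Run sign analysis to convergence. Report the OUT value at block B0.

Answer: {a: -, b: ⊤, c: ⊤, d: ⊤, e: ⊤, f: ⊤}

Trace:
Converged values:
  B0:   IN=(all ⊤)   OUT={a:-; rest ⊤}
  B1:   IN={a:-; rest ⊤}   OUT=(all ⊤)
  B2:   IN=(all ⊤)   OUT=(all ⊤)
  B3:   IN=(all ⊤)   OUT=(all ⊤)
  B4:   IN=(all ⊤)   OUT=(all ⊤)
  B5:   IN=(all ⊤)   OUT={e:0; rest ⊤}
  B6:   IN={e:0; rest ⊤}   OUT={b:0, e:0, f:+; rest ⊤}
  B7:   IN=(all ⊤)   OUT=(all ⊤)
  B8:   IN=(all ⊤)   OUT={c:-; rest ⊤}
  B9:   IN={c:-; rest ⊤}   OUT=(all ⊤)

B0 is the boundary node: IN[B0] = {a: ⊤, b: ⊤, c: ⊤, d: ⊤, e: ⊤, f: ⊤}
Applying B0's transfer function to that IN value gives OUT[B0] (row B0 above).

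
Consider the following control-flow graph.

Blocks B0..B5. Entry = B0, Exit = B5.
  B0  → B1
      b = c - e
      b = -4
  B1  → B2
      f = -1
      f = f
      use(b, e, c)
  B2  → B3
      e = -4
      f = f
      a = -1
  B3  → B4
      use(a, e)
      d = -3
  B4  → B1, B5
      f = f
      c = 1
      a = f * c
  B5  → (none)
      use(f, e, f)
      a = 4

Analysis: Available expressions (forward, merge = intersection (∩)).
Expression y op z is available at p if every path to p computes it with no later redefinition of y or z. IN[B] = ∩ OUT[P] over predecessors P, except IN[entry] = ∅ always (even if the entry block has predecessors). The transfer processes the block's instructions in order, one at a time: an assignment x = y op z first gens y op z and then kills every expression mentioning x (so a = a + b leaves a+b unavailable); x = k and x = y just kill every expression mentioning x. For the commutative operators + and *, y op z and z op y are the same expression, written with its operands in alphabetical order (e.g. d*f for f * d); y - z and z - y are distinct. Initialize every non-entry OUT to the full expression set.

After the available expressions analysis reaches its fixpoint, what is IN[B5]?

Converged values:
  B0:  IN={}  OUT={c-e}
  B1:  IN={}  OUT={}
  B2:  IN={}  OUT={}
  B3:  IN={}  OUT={}
  B4:  IN={}  OUT={c*f}
  B5:  IN={c*f}  OUT={c*f}

Merge at B5: IN[B5] = OUT[B4] = {c*f}

Answer: {c*f}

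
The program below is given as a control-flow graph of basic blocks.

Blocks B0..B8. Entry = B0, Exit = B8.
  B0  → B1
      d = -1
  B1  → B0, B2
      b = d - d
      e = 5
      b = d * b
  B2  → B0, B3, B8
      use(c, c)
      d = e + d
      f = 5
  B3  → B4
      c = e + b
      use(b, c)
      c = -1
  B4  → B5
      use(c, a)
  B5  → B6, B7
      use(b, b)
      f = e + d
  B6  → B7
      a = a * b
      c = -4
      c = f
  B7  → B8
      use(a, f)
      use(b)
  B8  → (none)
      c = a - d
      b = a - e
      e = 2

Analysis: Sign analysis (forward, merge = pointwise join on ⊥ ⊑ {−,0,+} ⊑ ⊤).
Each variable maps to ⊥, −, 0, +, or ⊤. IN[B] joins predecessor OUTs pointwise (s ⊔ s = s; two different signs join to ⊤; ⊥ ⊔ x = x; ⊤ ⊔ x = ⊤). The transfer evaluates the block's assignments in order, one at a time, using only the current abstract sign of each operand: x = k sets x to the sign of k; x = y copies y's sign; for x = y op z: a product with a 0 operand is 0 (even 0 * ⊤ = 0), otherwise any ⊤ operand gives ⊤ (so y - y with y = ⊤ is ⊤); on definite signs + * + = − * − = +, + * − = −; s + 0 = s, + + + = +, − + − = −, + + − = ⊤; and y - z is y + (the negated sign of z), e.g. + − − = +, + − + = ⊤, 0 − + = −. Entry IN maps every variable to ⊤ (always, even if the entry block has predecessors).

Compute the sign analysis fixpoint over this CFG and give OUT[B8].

Answer: {a: ⊤, b: ⊤, c: ⊤, d: ⊤, e: +, f: ⊤}

Working:
Fixpoint table:
  B0:   IN=(all ⊤)   OUT={d:-; rest ⊤}
  B1:   IN={d:-; rest ⊤}   OUT={d:-, e:+; rest ⊤}
  B2:   IN={d:-, e:+; rest ⊤}   OUT={e:+, f:+; rest ⊤}
  B3:   IN={e:+, f:+; rest ⊤}   OUT={c:-, e:+, f:+; rest ⊤}
  B4:   IN={c:-, e:+, f:+; rest ⊤}   OUT={c:-, e:+, f:+; rest ⊤}
  B5:   IN={c:-, e:+, f:+; rest ⊤}   OUT={c:-, e:+; rest ⊤}
  B6:   IN={c:-, e:+; rest ⊤}   OUT={e:+; rest ⊤}
  B7:   IN={e:+; rest ⊤}   OUT={e:+; rest ⊤}
  B8:   IN={e:+; rest ⊤}   OUT={e:+; rest ⊤}

Merge at B8: IN[B8] = OUT[B2] ⊔ OUT[B7] = {a: ⊤, b: ⊤, c: ⊤, d: ⊤, e: +, f: ⊤}
Applying B8's transfer function to that IN value gives OUT[B8] (row B8 above).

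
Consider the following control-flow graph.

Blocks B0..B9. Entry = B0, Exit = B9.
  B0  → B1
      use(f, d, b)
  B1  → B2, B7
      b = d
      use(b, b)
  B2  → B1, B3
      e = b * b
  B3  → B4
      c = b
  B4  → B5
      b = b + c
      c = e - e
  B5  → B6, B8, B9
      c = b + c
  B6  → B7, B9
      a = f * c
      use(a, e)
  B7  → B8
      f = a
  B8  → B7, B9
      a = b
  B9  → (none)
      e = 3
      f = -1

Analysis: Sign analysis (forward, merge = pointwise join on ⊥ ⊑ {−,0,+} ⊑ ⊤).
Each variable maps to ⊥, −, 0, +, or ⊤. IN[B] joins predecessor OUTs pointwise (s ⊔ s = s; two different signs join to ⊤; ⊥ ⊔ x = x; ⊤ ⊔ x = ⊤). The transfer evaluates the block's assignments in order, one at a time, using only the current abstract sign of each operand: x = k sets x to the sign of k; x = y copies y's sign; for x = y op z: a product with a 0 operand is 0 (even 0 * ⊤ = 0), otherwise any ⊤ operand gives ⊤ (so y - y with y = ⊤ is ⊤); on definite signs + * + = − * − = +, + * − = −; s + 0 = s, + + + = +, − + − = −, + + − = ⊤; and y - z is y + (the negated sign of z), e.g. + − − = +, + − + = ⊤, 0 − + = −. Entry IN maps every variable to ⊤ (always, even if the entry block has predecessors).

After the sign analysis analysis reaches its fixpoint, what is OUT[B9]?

Answer: {a: ⊤, b: ⊤, c: ⊤, d: ⊤, e: +, f: -}

Derivation:
Converged values:
  B0:  IN=(all ⊤)  OUT=(all ⊤)
  B1:  IN=(all ⊤)  OUT=(all ⊤)
  B2:  IN=(all ⊤)  OUT=(all ⊤)
  B3:  IN=(all ⊤)  OUT=(all ⊤)
  B4:  IN=(all ⊤)  OUT=(all ⊤)
  B5:  IN=(all ⊤)  OUT=(all ⊤)
  B6:  IN=(all ⊤)  OUT=(all ⊤)
  B7:  IN=(all ⊤)  OUT=(all ⊤)
  B8:  IN=(all ⊤)  OUT=(all ⊤)
  B9:  IN=(all ⊤)  OUT={e:+, f:-; rest ⊤}

Merge at B9: IN[B9] = OUT[B5] ⊔ OUT[B6] ⊔ OUT[B8] = {a: ⊤, b: ⊤, c: ⊤, d: ⊤, e: ⊤, f: ⊤}
Applying B9's transfer function to that IN value gives OUT[B9] (row B9 above).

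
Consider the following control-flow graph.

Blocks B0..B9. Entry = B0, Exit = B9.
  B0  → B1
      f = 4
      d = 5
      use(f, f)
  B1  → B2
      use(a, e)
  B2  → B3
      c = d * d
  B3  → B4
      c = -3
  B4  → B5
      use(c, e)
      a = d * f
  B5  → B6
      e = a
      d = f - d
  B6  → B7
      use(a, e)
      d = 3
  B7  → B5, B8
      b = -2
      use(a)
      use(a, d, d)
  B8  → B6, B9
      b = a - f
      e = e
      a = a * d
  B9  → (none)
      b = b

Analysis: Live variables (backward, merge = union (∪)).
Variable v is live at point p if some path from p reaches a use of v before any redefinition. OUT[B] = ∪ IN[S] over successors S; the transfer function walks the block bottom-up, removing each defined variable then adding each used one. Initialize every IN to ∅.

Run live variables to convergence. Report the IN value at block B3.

Fixpoint table:
  B0:   IN={a, e}   OUT={a, d, e, f}
  B1:   IN={a, d, e, f}   OUT={d, e, f}
  B2:   IN={d, e, f}   OUT={d, e, f}
  B3:   IN={d, e, f}   OUT={c, d, e, f}
  B4:   IN={c, d, e, f}   OUT={a, d, f}
  B5:   IN={a, d, f}   OUT={a, e, f}
  B6:   IN={a, e, f}   OUT={a, d, e, f}
  B7:   IN={a, d, e, f}   OUT={a, d, e, f}
  B8:   IN={a, d, e, f}   OUT={a, b, e, f}
  B9:   IN={b}   OUT={}

Merge at B3: OUT[B3] = IN[B4] = {c, d, e, f}
Applying B3's transfer function to that OUT value gives IN[B3] (row B3 above).

Answer: {d, e, f}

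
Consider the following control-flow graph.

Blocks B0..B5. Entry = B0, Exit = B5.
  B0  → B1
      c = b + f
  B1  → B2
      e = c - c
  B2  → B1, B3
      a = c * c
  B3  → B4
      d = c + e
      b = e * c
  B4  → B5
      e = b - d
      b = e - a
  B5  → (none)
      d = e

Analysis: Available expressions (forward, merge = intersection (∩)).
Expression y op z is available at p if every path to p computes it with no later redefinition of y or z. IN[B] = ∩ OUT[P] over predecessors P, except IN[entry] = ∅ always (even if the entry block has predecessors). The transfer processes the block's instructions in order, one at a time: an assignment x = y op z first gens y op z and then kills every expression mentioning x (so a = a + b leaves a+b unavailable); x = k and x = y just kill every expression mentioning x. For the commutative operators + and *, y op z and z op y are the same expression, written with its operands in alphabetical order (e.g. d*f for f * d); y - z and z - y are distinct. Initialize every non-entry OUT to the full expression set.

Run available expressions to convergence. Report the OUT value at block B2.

Per-block solution:
  B0: | IN={} | OUT={b+f}
  B1: | IN={b+f} | OUT={b+f, c-c}
  B2: | IN={b+f, c-c} | OUT={b+f, c*c, c-c}
  B3: | IN={b+f, c*c, c-c} | OUT={c*c, c*e, c+e, c-c}
  B4: | IN={c*c, c*e, c+e, c-c} | OUT={c*c, c-c, e-a}
  B5: | IN={c*c, c-c, e-a} | OUT={c*c, c-c, e-a}

Merge at B2: IN[B2] = OUT[B1] = {b+f, c-c}
Applying B2's transfer function to that IN value gives OUT[B2] (row B2 above).

Answer: {b+f, c*c, c-c}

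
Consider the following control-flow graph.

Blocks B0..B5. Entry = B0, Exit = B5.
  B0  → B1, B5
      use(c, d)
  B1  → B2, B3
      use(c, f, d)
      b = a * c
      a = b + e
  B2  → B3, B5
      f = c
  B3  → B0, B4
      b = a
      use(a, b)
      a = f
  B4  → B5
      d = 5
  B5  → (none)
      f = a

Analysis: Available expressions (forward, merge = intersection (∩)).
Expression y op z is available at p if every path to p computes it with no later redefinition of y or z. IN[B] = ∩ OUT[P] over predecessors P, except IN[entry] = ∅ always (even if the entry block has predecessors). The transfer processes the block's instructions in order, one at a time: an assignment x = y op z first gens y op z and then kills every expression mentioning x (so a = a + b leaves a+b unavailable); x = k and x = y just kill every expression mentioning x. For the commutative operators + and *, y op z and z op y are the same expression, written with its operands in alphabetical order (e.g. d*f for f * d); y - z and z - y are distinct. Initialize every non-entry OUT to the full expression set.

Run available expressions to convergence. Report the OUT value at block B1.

Answer: {b+e}

Trace:
Converged values:
  B0: | IN={} | OUT={}
  B1: | IN={} | OUT={b+e}
  B2: | IN={b+e} | OUT={b+e}
  B3: | IN={b+e} | OUT={}
  B4: | IN={} | OUT={}
  B5: | IN={} | OUT={}

Merge at B1: IN[B1] = OUT[B0] = {}
Applying B1's transfer function to that IN value gives OUT[B1] (row B1 above).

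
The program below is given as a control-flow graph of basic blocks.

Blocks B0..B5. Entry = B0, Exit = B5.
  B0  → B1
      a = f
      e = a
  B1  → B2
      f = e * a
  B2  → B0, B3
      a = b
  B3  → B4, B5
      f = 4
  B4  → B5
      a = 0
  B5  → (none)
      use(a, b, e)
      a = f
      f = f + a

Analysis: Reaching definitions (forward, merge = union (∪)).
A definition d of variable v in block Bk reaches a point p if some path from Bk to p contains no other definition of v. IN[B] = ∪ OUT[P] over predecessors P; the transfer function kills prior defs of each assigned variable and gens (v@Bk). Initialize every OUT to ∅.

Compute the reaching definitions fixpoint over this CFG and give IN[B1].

Per-block solution:
  B0: | IN={a@B2, e@B0, f@B1} | OUT={a@B0, e@B0, f@B1}
  B1: | IN={a@B0, e@B0, f@B1} | OUT={a@B0, e@B0, f@B1}
  B2: | IN={a@B0, e@B0, f@B1} | OUT={a@B2, e@B0, f@B1}
  B3: | IN={a@B2, e@B0, f@B1} | OUT={a@B2, e@B0, f@B3}
  B4: | IN={a@B2, e@B0, f@B3} | OUT={a@B4, e@B0, f@B3}
  B5: | IN={a@B2, a@B4, e@B0, f@B3} | OUT={a@B5, e@B0, f@B5}

Merge at B1: IN[B1] = OUT[B0] = {a@B0, e@B0, f@B1}

Answer: {a@B0, e@B0, f@B1}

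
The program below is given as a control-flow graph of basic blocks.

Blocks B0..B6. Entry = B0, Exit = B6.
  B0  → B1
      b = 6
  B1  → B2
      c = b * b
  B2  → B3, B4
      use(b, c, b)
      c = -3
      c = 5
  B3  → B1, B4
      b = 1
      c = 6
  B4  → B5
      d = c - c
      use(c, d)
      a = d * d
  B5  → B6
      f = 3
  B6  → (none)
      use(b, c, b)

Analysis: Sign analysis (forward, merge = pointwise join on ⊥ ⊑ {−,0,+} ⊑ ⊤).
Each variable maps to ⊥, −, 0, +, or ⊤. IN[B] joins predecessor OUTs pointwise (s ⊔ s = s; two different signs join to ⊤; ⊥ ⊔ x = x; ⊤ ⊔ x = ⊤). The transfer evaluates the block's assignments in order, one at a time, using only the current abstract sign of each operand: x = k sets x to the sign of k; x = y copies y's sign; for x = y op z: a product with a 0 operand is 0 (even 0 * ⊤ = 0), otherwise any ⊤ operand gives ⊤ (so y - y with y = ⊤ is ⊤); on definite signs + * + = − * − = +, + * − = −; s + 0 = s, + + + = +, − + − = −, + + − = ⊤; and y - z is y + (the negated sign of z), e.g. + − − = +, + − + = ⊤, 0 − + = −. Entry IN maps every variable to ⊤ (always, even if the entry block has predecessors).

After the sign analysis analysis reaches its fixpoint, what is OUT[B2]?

Fixpoint table:
  B0:   IN=(all ⊤)   OUT={b:+; rest ⊤}
  B1:   IN={b:+; rest ⊤}   OUT={b:+, c:+; rest ⊤}
  B2:   IN={b:+, c:+; rest ⊤}   OUT={b:+, c:+; rest ⊤}
  B3:   IN={b:+, c:+; rest ⊤}   OUT={b:+, c:+; rest ⊤}
  B4:   IN={b:+, c:+; rest ⊤}   OUT={b:+, c:+; rest ⊤}
  B5:   IN={b:+, c:+; rest ⊤}   OUT={b:+, c:+, f:+; rest ⊤}
  B6:   IN={b:+, c:+, f:+; rest ⊤}   OUT={b:+, c:+, f:+; rest ⊤}

Merge at B2: IN[B2] = OUT[B1] = {a: ⊤, b: +, c: +, d: ⊤, e: ⊤, f: ⊤}
Applying B2's transfer function to that IN value gives OUT[B2] (row B2 above).

Answer: {a: ⊤, b: +, c: +, d: ⊤, e: ⊤, f: ⊤}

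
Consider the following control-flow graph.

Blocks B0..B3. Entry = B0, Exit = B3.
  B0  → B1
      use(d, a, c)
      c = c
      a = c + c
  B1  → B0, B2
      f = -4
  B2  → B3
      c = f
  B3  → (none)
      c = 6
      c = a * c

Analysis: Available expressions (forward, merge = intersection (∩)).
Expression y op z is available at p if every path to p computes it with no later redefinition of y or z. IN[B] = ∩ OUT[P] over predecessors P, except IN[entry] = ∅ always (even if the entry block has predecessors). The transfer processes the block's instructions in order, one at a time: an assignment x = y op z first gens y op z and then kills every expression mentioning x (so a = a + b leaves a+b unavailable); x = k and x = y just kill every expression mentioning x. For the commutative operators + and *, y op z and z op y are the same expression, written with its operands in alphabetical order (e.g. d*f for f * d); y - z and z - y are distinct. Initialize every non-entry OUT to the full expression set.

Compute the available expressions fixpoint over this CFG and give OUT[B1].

Converged values:
  B0:   IN={}   OUT={c+c}
  B1:   IN={c+c}   OUT={c+c}
  B2:   IN={c+c}   OUT={}
  B3:   IN={}   OUT={}

Merge at B1: IN[B1] = OUT[B0] = {c+c}
Applying B1's transfer function to that IN value gives OUT[B1] (row B1 above).

Answer: {c+c}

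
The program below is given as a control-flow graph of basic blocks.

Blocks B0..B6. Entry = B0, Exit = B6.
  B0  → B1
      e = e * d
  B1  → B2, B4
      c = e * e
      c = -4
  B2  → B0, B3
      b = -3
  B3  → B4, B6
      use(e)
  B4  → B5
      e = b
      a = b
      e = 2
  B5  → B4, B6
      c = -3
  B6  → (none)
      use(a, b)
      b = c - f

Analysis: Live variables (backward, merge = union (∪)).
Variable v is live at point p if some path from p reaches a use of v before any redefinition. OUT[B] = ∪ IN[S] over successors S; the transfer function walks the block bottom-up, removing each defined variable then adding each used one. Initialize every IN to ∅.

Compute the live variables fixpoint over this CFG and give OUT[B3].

Answer: {a, b, c, f}

Working:
Fixpoint table:
  B0: | IN={a, b, d, e, f} | OUT={a, b, d, e, f}
  B1: | IN={a, b, d, e, f} | OUT={a, b, c, d, e, f}
  B2: | IN={a, c, d, e, f} | OUT={a, b, c, d, e, f}
  B3: | IN={a, b, c, e, f} | OUT={a, b, c, f}
  B4: | IN={b, f} | OUT={a, b, f}
  B5: | IN={a, b, f} | OUT={a, b, c, f}
  B6: | IN={a, b, c, f} | OUT={}

Merge at B3: OUT[B3] = IN[B4] ⊔ IN[B6] = {a, b, c, f}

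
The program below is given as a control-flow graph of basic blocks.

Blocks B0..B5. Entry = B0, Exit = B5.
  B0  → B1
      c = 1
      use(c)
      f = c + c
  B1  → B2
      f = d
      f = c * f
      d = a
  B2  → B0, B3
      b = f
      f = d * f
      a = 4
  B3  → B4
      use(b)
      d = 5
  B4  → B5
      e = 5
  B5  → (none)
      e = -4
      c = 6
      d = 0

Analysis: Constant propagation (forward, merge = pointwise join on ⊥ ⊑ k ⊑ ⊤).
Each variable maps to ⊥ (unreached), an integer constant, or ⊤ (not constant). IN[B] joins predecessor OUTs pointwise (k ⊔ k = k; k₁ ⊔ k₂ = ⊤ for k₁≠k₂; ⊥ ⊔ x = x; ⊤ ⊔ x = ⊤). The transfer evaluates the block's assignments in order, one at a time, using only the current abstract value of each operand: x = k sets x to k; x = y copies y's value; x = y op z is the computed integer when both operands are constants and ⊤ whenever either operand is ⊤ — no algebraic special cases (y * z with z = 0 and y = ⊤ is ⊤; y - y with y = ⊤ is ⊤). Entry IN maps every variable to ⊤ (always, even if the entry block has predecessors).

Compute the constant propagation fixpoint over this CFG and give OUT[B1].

Answer: {a: ⊤, b: ⊤, c: 1, d: ⊤, e: ⊤, f: ⊤}

Working:
Fixpoint table:
  B0:  IN=(all ⊤)  OUT={c:1, f:2; rest ⊤}
  B1:  IN={c:1, f:2; rest ⊤}  OUT={c:1; rest ⊤}
  B2:  IN={c:1; rest ⊤}  OUT={a:4, c:1; rest ⊤}
  B3:  IN={a:4, c:1; rest ⊤}  OUT={a:4, c:1, d:5; rest ⊤}
  B4:  IN={a:4, c:1, d:5; rest ⊤}  OUT={a:4, c:1, d:5, e:5; rest ⊤}
  B5:  IN={a:4, c:1, d:5, e:5; rest ⊤}  OUT={a:4, c:6, d:0, e:-4; rest ⊤}

Merge at B1: IN[B1] = OUT[B0] = {a: ⊤, b: ⊤, c: 1, d: ⊤, e: ⊤, f: 2}
Applying B1's transfer function to that IN value gives OUT[B1] (row B1 above).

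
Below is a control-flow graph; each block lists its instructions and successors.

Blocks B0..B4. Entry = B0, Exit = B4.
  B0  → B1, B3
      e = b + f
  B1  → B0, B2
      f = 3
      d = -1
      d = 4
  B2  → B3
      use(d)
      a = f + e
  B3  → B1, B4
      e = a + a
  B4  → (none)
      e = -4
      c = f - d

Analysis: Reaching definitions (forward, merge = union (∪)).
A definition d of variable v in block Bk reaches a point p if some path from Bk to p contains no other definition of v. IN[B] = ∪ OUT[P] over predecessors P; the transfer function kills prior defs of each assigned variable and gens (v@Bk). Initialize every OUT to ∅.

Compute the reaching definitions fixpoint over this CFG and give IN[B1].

Answer: {a@B2, d@B1, e@B0, e@B3, f@B1}

Trace:
Converged values:
  B0:   IN={a@B2, d@B1, e@B0, e@B3, f@B1}   OUT={a@B2, d@B1, e@B0, f@B1}
  B1:   IN={a@B2, d@B1, e@B0, e@B3, f@B1}   OUT={a@B2, d@B1, e@B0, e@B3, f@B1}
  B2:   IN={a@B2, d@B1, e@B0, e@B3, f@B1}   OUT={a@B2, d@B1, e@B0, e@B3, f@B1}
  B3:   IN={a@B2, d@B1, e@B0, e@B3, f@B1}   OUT={a@B2, d@B1, e@B3, f@B1}
  B4:   IN={a@B2, d@B1, e@B3, f@B1}   OUT={a@B2, c@B4, d@B1, e@B4, f@B1}

Merge at B1: IN[B1] = OUT[B0] ⊔ OUT[B3] = {a@B2, d@B1, e@B0, e@B3, f@B1}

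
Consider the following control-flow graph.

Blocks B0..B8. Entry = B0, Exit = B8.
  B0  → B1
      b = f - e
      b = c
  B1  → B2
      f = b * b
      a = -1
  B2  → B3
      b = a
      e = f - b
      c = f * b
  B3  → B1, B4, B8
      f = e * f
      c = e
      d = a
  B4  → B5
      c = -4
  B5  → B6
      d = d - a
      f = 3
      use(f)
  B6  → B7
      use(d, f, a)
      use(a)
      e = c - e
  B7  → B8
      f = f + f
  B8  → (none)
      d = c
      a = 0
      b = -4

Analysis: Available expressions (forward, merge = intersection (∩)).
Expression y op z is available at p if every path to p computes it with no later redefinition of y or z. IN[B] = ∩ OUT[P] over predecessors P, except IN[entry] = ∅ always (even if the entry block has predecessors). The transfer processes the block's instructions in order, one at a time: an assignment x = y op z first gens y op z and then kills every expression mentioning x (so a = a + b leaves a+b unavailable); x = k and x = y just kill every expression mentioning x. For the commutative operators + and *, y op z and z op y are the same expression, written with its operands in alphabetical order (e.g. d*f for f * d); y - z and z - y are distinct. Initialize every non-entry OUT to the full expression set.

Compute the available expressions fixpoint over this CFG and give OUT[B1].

Answer: {b*b}

Derivation:
Converged values:
  B0:   IN={}   OUT={f-e}
  B1:   IN={}   OUT={b*b}
  B2:   IN={b*b}   OUT={b*f, f-b}
  B3:   IN={b*f, f-b}   OUT={}
  B4:   IN={}   OUT={}
  B5:   IN={}   OUT={}
  B6:   IN={}   OUT={}
  B7:   IN={}   OUT={}
  B8:   IN={}   OUT={}

Merge at B1: IN[B1] = OUT[B0] ∩ OUT[B3] = {}
Applying B1's transfer function to that IN value gives OUT[B1] (row B1 above).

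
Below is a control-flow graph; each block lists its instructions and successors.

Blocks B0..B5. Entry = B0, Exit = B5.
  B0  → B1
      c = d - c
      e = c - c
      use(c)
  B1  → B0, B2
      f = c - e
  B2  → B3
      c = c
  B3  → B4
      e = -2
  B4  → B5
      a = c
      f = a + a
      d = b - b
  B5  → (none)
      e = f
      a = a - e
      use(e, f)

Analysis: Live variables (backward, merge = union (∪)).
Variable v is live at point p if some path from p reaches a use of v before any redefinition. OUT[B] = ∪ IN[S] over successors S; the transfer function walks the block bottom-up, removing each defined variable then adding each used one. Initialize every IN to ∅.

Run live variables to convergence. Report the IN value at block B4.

Per-block solution:
  B0:   IN={b, c, d}   OUT={b, c, d, e}
  B1:   IN={b, c, d, e}   OUT={b, c, d}
  B2:   IN={b, c}   OUT={b, c}
  B3:   IN={b, c}   OUT={b, c}
  B4:   IN={b, c}   OUT={a, f}
  B5:   IN={a, f}   OUT={}

Merge at B4: OUT[B4] = IN[B5] = {a, f}
Applying B4's transfer function to that OUT value gives IN[B4] (row B4 above).

Answer: {b, c}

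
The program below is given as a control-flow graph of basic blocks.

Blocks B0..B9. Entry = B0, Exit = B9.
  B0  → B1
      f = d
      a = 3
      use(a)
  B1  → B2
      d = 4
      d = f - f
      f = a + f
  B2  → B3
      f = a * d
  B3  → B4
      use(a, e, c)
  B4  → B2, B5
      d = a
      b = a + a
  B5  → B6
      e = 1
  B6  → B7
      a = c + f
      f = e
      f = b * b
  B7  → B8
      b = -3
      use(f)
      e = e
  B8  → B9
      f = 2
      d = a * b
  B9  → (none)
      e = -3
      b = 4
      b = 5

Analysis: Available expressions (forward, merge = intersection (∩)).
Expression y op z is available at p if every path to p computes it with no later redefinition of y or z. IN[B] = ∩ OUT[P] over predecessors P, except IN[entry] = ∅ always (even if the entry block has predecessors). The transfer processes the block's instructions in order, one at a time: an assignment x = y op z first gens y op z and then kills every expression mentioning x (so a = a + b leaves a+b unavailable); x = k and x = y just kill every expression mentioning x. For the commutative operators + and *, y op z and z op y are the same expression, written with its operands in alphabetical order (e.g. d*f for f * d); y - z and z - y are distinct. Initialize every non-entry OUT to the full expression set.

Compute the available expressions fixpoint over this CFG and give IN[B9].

Fixpoint table:
  B0: | IN={} | OUT={}
  B1: | IN={} | OUT={}
  B2: | IN={} | OUT={a*d}
  B3: | IN={a*d} | OUT={a*d}
  B4: | IN={a*d} | OUT={a+a}
  B5: | IN={a+a} | OUT={a+a}
  B6: | IN={a+a} | OUT={b*b}
  B7: | IN={b*b} | OUT={}
  B8: | IN={} | OUT={a*b}
  B9: | IN={a*b} | OUT={}

Merge at B9: IN[B9] = OUT[B8] = {a*b}

Answer: {a*b}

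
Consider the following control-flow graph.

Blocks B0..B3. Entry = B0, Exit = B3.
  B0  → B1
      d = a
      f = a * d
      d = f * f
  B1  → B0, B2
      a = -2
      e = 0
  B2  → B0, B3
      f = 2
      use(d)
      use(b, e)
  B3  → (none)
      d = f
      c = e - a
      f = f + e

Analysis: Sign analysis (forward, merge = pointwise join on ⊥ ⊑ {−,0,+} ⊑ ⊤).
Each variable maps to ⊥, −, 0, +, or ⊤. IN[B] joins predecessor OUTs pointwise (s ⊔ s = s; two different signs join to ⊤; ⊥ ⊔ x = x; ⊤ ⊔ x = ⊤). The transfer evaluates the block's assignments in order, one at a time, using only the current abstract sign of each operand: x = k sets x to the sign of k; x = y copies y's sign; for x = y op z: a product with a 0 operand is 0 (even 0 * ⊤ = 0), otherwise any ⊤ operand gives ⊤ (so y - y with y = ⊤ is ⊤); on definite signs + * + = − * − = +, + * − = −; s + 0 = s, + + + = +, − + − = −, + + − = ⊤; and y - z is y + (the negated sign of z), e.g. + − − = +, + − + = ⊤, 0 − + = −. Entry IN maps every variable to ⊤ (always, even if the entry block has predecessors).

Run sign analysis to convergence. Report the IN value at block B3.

Answer: {a: -, b: ⊤, c: ⊤, d: ⊤, e: 0, f: +}

Derivation:
Converged values:
  B0:  IN=(all ⊤)  OUT=(all ⊤)
  B1:  IN=(all ⊤)  OUT={a:-, e:0; rest ⊤}
  B2:  IN={a:-, e:0; rest ⊤}  OUT={a:-, e:0, f:+; rest ⊤}
  B3:  IN={a:-, e:0, f:+; rest ⊤}  OUT={a:-, c:+, d:+, e:0, f:+; rest ⊤}

Merge at B3: IN[B3] = OUT[B2] = {a: -, b: ⊤, c: ⊤, d: ⊤, e: 0, f: +}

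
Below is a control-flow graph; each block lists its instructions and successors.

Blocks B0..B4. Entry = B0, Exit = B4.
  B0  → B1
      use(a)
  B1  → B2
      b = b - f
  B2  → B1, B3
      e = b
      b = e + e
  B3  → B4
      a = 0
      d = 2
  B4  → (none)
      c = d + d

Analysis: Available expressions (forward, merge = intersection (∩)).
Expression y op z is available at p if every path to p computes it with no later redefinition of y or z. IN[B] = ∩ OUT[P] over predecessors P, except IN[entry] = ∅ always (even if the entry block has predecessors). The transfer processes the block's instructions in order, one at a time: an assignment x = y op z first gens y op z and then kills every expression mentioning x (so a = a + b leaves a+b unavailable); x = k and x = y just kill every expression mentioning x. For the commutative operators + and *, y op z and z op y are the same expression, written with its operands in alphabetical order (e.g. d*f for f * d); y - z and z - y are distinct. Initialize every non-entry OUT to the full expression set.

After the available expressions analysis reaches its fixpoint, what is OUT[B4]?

Converged values:
  B0:   IN={}   OUT={}
  B1:   IN={}   OUT={}
  B2:   IN={}   OUT={e+e}
  B3:   IN={e+e}   OUT={e+e}
  B4:   IN={e+e}   OUT={d+d, e+e}

Merge at B4: IN[B4] = OUT[B3] = {e+e}
Applying B4's transfer function to that IN value gives OUT[B4] (row B4 above).

Answer: {d+d, e+e}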